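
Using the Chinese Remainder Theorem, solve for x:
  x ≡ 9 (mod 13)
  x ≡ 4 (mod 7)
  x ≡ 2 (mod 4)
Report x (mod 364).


Moduli 13, 7, 4 are pairwise coprime; by CRT there is a unique solution modulo M = 13 · 7 · 4 = 364.
Solve pairwise, accumulating the modulus:
  Start with x ≡ 9 (mod 13).
  Combine with x ≡ 4 (mod 7): since gcd(13, 7) = 1, we get a unique residue mod 91.
    Write x = 9 + 13·t and substitute into x ≡ 4 (mod 7): 13·t ≡ 4 − 9 = -5 (mod 7).
    Reduce coefficients mod 7: 6·t ≡ 2 (mod 7).
    The inverse of 6 mod 7 is 6 (since 6·6 = 36 = 5·7 + 1), so t ≡ 6·2 = 12 ≡ 5 (mod 7).
    Then x = 9 + 13·5 = 74, valid modulo lcm(13, 7) = 91: x ≡ 74 (mod 91).
  Combine with x ≡ 2 (mod 4): since gcd(91, 4) = 1, we get a unique residue mod 364.
    Write x = 74 + 91·t and substitute into x ≡ 2 (mod 4): 91·t ≡ 2 − 74 = -72 (mod 4).
    Reduce coefficients mod 4: 3·t ≡ 0 (mod 4).
    The inverse of 3 mod 4 is 3 (since 3·3 = 9 = 2·4 + 1), so t ≡ 3·0 = 0 ≡ 0 (mod 4).
    Then x = 74 + 91·0 = 74, valid modulo lcm(91, 4) = 364: x ≡ 74 (mod 364).
Verify: 74 mod 13 = 9 ✓, 74 mod 7 = 4 ✓, 74 mod 4 = 2 ✓.

x ≡ 74 (mod 364).


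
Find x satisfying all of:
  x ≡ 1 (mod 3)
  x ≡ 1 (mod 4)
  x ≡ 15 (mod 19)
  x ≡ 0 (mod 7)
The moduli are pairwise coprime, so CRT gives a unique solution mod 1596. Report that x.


Product of moduli M = 3 · 4 · 19 · 7 = 1596.
Merge one congruence at a time:
  Start: x ≡ 1 (mod 3).
  Combine with x ≡ 1 (mod 4); new modulus lcm = 12.
    Write x = 1 + 3·t and substitute into x ≡ 1 (mod 4): 3·t ≡ 1 − 1 = 0 (mod 4).
    The inverse of 3 mod 4 is 3 (since 3·3 = 9 = 2·4 + 1), so t ≡ 3·0 = 0 ≡ 0 (mod 4).
    Then x = 1 + 3·0 = 1, valid modulo lcm(3, 4) = 12: x ≡ 1 (mod 12).
  Combine with x ≡ 15 (mod 19); new modulus lcm = 228.
    Write x = 1 + 12·t and substitute into x ≡ 15 (mod 19): 12·t ≡ 15 − 1 = 14 (mod 19).
    The inverse of 12 mod 19 is 8 (since 12·8 = 96 = 5·19 + 1), so t ≡ 8·14 = 112 ≡ 17 (mod 19).
    Then x = 1 + 12·17 = 205, valid modulo lcm(12, 19) = 228: x ≡ 205 (mod 228).
  Combine with x ≡ 0 (mod 7); new modulus lcm = 1596.
    Write x = 205 + 228·t and substitute into x ≡ 0 (mod 7): 228·t ≡ 0 − 205 = -205 (mod 7).
    Reduce coefficients mod 7: 4·t ≡ 5 (mod 7).
    The inverse of 4 mod 7 is 2 (since 4·2 = 8 = 1·7 + 1), so t ≡ 2·5 = 10 ≡ 3 (mod 7).
    Then x = 205 + 228·3 = 889, valid modulo lcm(228, 7) = 1596: x ≡ 889 (mod 1596).
Verify against each original: 889 mod 3 = 1, 889 mod 4 = 1, 889 mod 19 = 15, 889 mod 7 = 0.

x ≡ 889 (mod 1596).


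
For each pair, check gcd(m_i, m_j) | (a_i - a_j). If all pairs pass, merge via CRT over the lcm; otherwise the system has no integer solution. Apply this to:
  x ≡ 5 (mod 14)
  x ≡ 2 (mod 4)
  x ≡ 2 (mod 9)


Moduli 14, 4, 9 are not pairwise coprime, so CRT works modulo lcm(m_i) when all pairwise compatibility conditions hold.
Pairwise compatibility: gcd(m_i, m_j) must divide a_i - a_j for every pair.
Merge one congruence at a time:
  Start: x ≡ 5 (mod 14).
  Combine with x ≡ 2 (mod 4): gcd(14, 4) = 2, and 2 - 5 = -3 is NOT divisible by 2.
    ⇒ system is inconsistent (no integer solution).

No solution (the system is inconsistent).


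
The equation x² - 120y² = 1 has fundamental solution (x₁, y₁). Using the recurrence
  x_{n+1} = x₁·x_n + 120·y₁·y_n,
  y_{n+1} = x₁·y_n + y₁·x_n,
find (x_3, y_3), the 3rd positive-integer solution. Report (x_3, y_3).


Step 1: Find the fundamental solution (x₁, y₁) of x² - 120y² = 1.
  Expand √120 as a continued fraction. a₀ = ⌊√120⌋ = 10; iterate m_{k+1} = d_k·a_k − m_k, d_{k+1} = (120 − m_{k+1}²)/d_k, a_{k+1} = ⌊(a₀ + m_{k+1})/d_{k+1}⌋ (starting m₀ = 0, d₀ = 1), with convergents p_k = a_k·p_{k-1} + p_{k-2}, q_k = a_k·q_{k-1} + q_{k-2} (p₋₁ = 1, q₋₁ = 0):
  k = 0: a₀ = 10; p₀/q₀ = 10/1; p₀² − 120·q₀² = 100 − 120 = -20.
  k = 1: m = 10, d = 20, a = ⌊(10 + 10)/20⌋ = 1; p/q = (1·10 + 1)/(1·1 + 0) = 11/1; p² − 120·q² = 121 − 120 = 1.
  The first convergent with p² − 120·q² = 1 gives the fundamental solution (x₁, y₁) = (11, 1).
Step 2: Apply the recurrence (x_{n+1}, y_{n+1}) = (x₁x_n + 120y₁y_n, x₁y_n + y₁x_n) repeatedly.
  From (x_1, y_1) = (11, 1): x_2 = 11·11 + 120·1·1 = 241; y_2 = 11·1 + 1·11 = 22.
  From (x_2, y_2) = (241, 22): x_3 = 11·241 + 120·1·22 = 5291; y_3 = 11·22 + 1·241 = 483.
Step 3: Verify x_3² - 120·y_3² = 27994681 - 27994680 = 1 (should be 1). ✓

(x_1, y_1) = (11, 1); (x_3, y_3) = (5291, 483).


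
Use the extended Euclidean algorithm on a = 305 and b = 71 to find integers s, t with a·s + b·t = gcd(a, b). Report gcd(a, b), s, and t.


Euclidean algorithm on (305, 71) — divide until remainder is 0:
  305 = 4 · 71 + 21
  71 = 3 · 21 + 8
  21 = 2 · 8 + 5
  8 = 1 · 5 + 3
  5 = 1 · 3 + 2
  3 = 1 · 2 + 1
  2 = 2 · 1 + 0
gcd(305, 71) = 1.
Track Bezout coefficients alongside the remainders: start with r₀ = 305 = a·1 + b·0 (s = 1, t = 0) and r₁ = 71 = a·0 + b·1 (s = 0, t = 1); each new remainder r_{k+1} = r_{k-1} − q_k·r_k inherits s_{k+1} = s_{k-1} − q_k·s_k, t_{k+1} = t_{k-1} − q_k·t_k, so r_k = a·s_k + b·t_k at every step:
  q = 4: r = 21, s = 1 − 4·0 = 1, t = 0 − 4·1 = -4  (check: 305·1 + 71·(-4) = 21)
  q = 3: r = 8, s = 0 − 3·1 = -3, t = 1 − 3·(-4) = 13  (check: 305·(-3) + 71·13 = 8)
  q = 2: r = 5, s = 1 − 2·(-3) = 7, t = -4 − 2·13 = -30  (check: 305·7 + 71·(-30) = 5)
  q = 1: r = 3, s = -3 − 1·7 = -10, t = 13 − 1·(-30) = 43  (check: 305·(-10) + 71·43 = 3)
  q = 1: r = 2, s = 7 − 1·(-10) = 17, t = -30 − 1·43 = -73  (check: 305·17 + 71·(-73) = 2)
  q = 1: r = 1, s = -10 − 1·17 = -27, t = 43 − 1·(-73) = 116  (check: 305·(-27) + 71·116 = 1)
The row with r = 1 (the gcd) gives the Bezout coefficients s = -27, t = 116.
Result: 305 · (-27) + 71 · (116) = 1.

gcd(305, 71) = 1; s = -27, t = 116 (check: 305·(-27) + 71·116 = 1).


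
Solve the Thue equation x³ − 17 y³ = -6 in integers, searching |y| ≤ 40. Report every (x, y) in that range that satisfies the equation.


The equation is x³ - 17y³ = -6. For fixed y, x³ = 17·y³ − 6, so a solution requires the RHS to be a perfect cube.
Strategy: iterate y from -40 to 40, compute RHS = 17·y³ − 6, and check whether it is a (positive or negative) perfect cube.
Check small values of y:
  y = 0: RHS = -6 is not a perfect cube.
  y = 1: RHS = 11 is not a perfect cube.
  y = -1: RHS = -23 is not a perfect cube.
  y = 2: RHS = 130 is not a perfect cube.
  y = -2: RHS = -142 is not a perfect cube.
  y = 3: RHS = 453 is not a perfect cube.
  y = -3: RHS = -465 is not a perfect cube.
Continuing the search up to |y| = 40 finds no solutions either.
No (x, y) in the scanned range satisfies the equation.

No integer solutions with |y| ≤ 40.


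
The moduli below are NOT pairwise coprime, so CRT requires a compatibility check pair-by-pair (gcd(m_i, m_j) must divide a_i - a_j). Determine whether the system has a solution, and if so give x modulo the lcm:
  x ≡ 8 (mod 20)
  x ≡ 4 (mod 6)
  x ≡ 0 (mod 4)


Moduli 20, 6, 4 are not pairwise coprime, so CRT works modulo lcm(m_i) when all pairwise compatibility conditions hold.
Pairwise compatibility: gcd(m_i, m_j) must divide a_i - a_j for every pair.
Merge one congruence at a time:
  Start: x ≡ 8 (mod 20).
  Combine with x ≡ 4 (mod 6): gcd(20, 6) = 2; 4 - 8 = -4, which IS divisible by 2, so compatible.
    Write x = 8 + 20·t and substitute into x ≡ 4 (mod 6): 20·t ≡ 4 − 8 = -4 (mod 6).
    Divide the congruence (and modulus) by g = 2: 10·t ≡ -2 (mod 3).
    Reduce coefficients mod 3: 1·t ≡ 1 (mod 3).
    So t ≡ 1 (mod 3).
    Then x = 8 + 20·1 = 28, valid modulo lcm(20, 6) = 60: x ≡ 28 (mod 60).
  Combine with x ≡ 0 (mod 4): gcd(60, 4) = 4; 0 - 28 = -28, which IS divisible by 4, so compatible.
    Write x = 28 + 60·t and substitute into x ≡ 0 (mod 4): 60·t ≡ 0 − 28 = -28 (mod 4).
    Divide the congruence (and modulus) by g = 4: 15·t ≡ -7 (mod 1).
    Modulo 1 every t works; take t = 0.
    Then x = 28 + 60·0 = 28, valid modulo lcm(60, 4) = 60: x ≡ 28 (mod 60).
Verify: 28 mod 20 = 8, 28 mod 6 = 4, 28 mod 4 = 0.

x ≡ 28 (mod 60).


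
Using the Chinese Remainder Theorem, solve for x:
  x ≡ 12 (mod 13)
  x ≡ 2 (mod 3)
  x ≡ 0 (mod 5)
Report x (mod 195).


Moduli 13, 3, 5 are pairwise coprime; by CRT there is a unique solution modulo M = 13 · 3 · 5 = 195.
Solve pairwise, accumulating the modulus:
  Start with x ≡ 12 (mod 13).
  Combine with x ≡ 2 (mod 3): since gcd(13, 3) = 1, we get a unique residue mod 39.
    Write x = 12 + 13·t and substitute into x ≡ 2 (mod 3): 13·t ≡ 2 − 12 = -10 (mod 3).
    Reduce coefficients mod 3: 1·t ≡ 2 (mod 3).
    So t ≡ 2 (mod 3).
    Then x = 12 + 13·2 = 38, valid modulo lcm(13, 3) = 39: x ≡ 38 (mod 39).
  Combine with x ≡ 0 (mod 5): since gcd(39, 5) = 1, we get a unique residue mod 195.
    Write x = 38 + 39·t and substitute into x ≡ 0 (mod 5): 39·t ≡ 0 − 38 = -38 (mod 5).
    Reduce coefficients mod 5: 4·t ≡ 2 (mod 5).
    The inverse of 4 mod 5 is 4 (since 4·4 = 16 = 3·5 + 1), so t ≡ 4·2 = 8 ≡ 3 (mod 5).
    Then x = 38 + 39·3 = 155, valid modulo lcm(39, 5) = 195: x ≡ 155 (mod 195).
Verify: 155 mod 13 = 12 ✓, 155 mod 3 = 2 ✓, 155 mod 5 = 0 ✓.

x ≡ 155 (mod 195).


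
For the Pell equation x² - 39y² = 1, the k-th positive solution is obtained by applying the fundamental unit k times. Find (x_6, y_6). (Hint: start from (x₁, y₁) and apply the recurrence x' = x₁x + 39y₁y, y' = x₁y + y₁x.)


Step 1: Find the fundamental solution (x₁, y₁) of x² - 39y² = 1.
  Expand √39 as a continued fraction. a₀ = ⌊√39⌋ = 6; iterate m_{k+1} = d_k·a_k − m_k, d_{k+1} = (39 − m_{k+1}²)/d_k, a_{k+1} = ⌊(a₀ + m_{k+1})/d_{k+1}⌋ (starting m₀ = 0, d₀ = 1), with convergents p_k = a_k·p_{k-1} + p_{k-2}, q_k = a_k·q_{k-1} + q_{k-2} (p₋₁ = 1, q₋₁ = 0):
  k = 0: a₀ = 6; p₀/q₀ = 6/1; p₀² − 39·q₀² = 36 − 39 = -3.
  k = 1: m = 6, d = 3, a = ⌊(6 + 6)/3⌋ = 4; p/q = (4·6 + 1)/(4·1 + 0) = 25/4; p² − 39·q² = 625 − 624 = 1.
  The first convergent with p² − 39·q² = 1 gives the fundamental solution (x₁, y₁) = (25, 4).
Step 2: Apply the recurrence (x_{n+1}, y_{n+1}) = (x₁x_n + 39y₁y_n, x₁y_n + y₁x_n) repeatedly.
  From (x_1, y_1) = (25, 4): x_2 = 25·25 + 39·4·4 = 1249; y_2 = 25·4 + 4·25 = 200.
  From (x_2, y_2) = (1249, 200): x_3 = 25·1249 + 39·4·200 = 62425; y_3 = 25·200 + 4·1249 = 9996.
  From (x_3, y_3) = (62425, 9996): x_4 = 25·62425 + 39·4·9996 = 3120001; y_4 = 25·9996 + 4·62425 = 499600.
  From (x_4, y_4) = (3120001, 499600): x_5 = 25·3120001 + 39·4·499600 = 155937625; y_5 = 25·499600 + 4·3120001 = 24970004.
  From (x_5, y_5) = (155937625, 24970004): x_6 = 25·155937625 + 39·4·24970004 = 7793761249; y_6 = 25·24970004 + 4·155937625 = 1248000600.
Step 3: Verify x_6² - 39·y_6² = 60742714406414040001 - 60742714406414040000 = 1 (should be 1). ✓

(x_1, y_1) = (25, 4); (x_6, y_6) = (7793761249, 1248000600).


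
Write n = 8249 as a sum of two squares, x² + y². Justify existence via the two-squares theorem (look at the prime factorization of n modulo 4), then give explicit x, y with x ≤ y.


Step 1: Factor n = 8249 = 73 · 113.
Step 2: Check the mod-4 condition on each prime factor: 73 ≡ 1 (mod 4), exponent 1; 113 ≡ 1 (mod 4), exponent 1.
All primes ≡ 3 (mod 4) appear to even exponent (or don't appear), so by the two-squares theorem n IS expressible as a sum of two squares.
Step 3: Build a representation. Here n = 73 · 113 is a product of primes ≡ 1 (mod 4). Each prime p ≡ 1 (mod 4) is itself a sum of two squares; find a² by testing p − a² for a perfect square:
  73: 73 − 1² = 72, 73 − 2² = 69, 73 − 3² = 64 = 8² ⇒ 73 = 3² + 8².
  113: 113 − 1² = 112, 113 − 2² = 109, 113 − 3² = 104, 113 − 4² = 97, 113 − 5² = 88, 113 − 6² = 77, 113 − 7² = 64 = 8² ⇒ 113 = 7² + 8².
  Combine using the Brahmagupta–Fibonacci identity (a² + b²)(c² + d²) = (ac − bd)² + (ad + bc)² = (ac + bd)² + (ad − bc)²:
  73 · 113 = 8249: from (3² + 8²)(7² + 8²), take (3·7 − 8·8, 3·8 + 8·7) = (21 − 64, 24 + 56) = (-43, 80); dropping signs (only squares matter) gives (43, 80); check 43² + 80² = 1849 + 6400 = 8249 ✓.
Step 4: Order so x ≤ y and verify: 43² + 80² = 1849 + 6400 = 8249 = n. ✓

n = 8249 = 43² + 80² (one valid representation with x ≤ y).


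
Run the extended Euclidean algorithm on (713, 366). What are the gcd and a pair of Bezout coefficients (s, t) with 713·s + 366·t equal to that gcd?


Euclidean algorithm on (713, 366) — divide until remainder is 0:
  713 = 1 · 366 + 347
  366 = 1 · 347 + 19
  347 = 18 · 19 + 5
  19 = 3 · 5 + 4
  5 = 1 · 4 + 1
  4 = 4 · 1 + 0
gcd(713, 366) = 1.
Track Bezout coefficients alongside the remainders: start with r₀ = 713 = a·1 + b·0 (s = 1, t = 0) and r₁ = 366 = a·0 + b·1 (s = 0, t = 1); each new remainder r_{k+1} = r_{k-1} − q_k·r_k inherits s_{k+1} = s_{k-1} − q_k·s_k, t_{k+1} = t_{k-1} − q_k·t_k, so r_k = a·s_k + b·t_k at every step:
  q = 1: r = 347, s = 1 − 1·0 = 1, t = 0 − 1·1 = -1  (check: 713·1 + 366·(-1) = 347)
  q = 1: r = 19, s = 0 − 1·1 = -1, t = 1 − 1·(-1) = 2  (check: 713·(-1) + 366·2 = 19)
  q = 18: r = 5, s = 1 − 18·(-1) = 19, t = -1 − 18·2 = -37  (check: 713·19 + 366·(-37) = 5)
  q = 3: r = 4, s = -1 − 3·19 = -58, t = 2 − 3·(-37) = 113  (check: 713·(-58) + 366·113 = 4)
  q = 1: r = 1, s = 19 − 1·(-58) = 77, t = -37 − 1·113 = -150  (check: 713·77 + 366·(-150) = 1)
The row with r = 1 (the gcd) gives the Bezout coefficients s = 77, t = -150.
Result: 713 · (77) + 366 · (-150) = 1.

gcd(713, 366) = 1; s = 77, t = -150 (check: 713·77 + 366·(-150) = 1).


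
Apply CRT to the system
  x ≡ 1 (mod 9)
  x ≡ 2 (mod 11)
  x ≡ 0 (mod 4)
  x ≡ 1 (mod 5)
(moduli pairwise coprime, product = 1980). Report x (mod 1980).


Product of moduli M = 9 · 11 · 4 · 5 = 1980.
Merge one congruence at a time:
  Start: x ≡ 1 (mod 9).
  Combine with x ≡ 2 (mod 11); new modulus lcm = 99.
    Write x = 1 + 9·t and substitute into x ≡ 2 (mod 11): 9·t ≡ 2 − 1 = 1 (mod 11).
    The inverse of 9 mod 11 is 5 (since 9·5 = 45 = 4·11 + 1), so t ≡ 5·1 = 5 ≡ 5 (mod 11).
    Then x = 1 + 9·5 = 46, valid modulo lcm(9, 11) = 99: x ≡ 46 (mod 99).
  Combine with x ≡ 0 (mod 4); new modulus lcm = 396.
    Write x = 46 + 99·t and substitute into x ≡ 0 (mod 4): 99·t ≡ 0 − 46 = -46 (mod 4).
    Reduce coefficients mod 4: 3·t ≡ 2 (mod 4).
    The inverse of 3 mod 4 is 3 (since 3·3 = 9 = 2·4 + 1), so t ≡ 3·2 = 6 ≡ 2 (mod 4).
    Then x = 46 + 99·2 = 244, valid modulo lcm(99, 4) = 396: x ≡ 244 (mod 396).
  Combine with x ≡ 1 (mod 5); new modulus lcm = 1980.
    Write x = 244 + 396·t and substitute into x ≡ 1 (mod 5): 396·t ≡ 1 − 244 = -243 (mod 5).
    Reduce coefficients mod 5: 1·t ≡ 2 (mod 5).
    So t ≡ 2 (mod 5).
    Then x = 244 + 396·2 = 1036, valid modulo lcm(396, 5) = 1980: x ≡ 1036 (mod 1980).
Verify against each original: 1036 mod 9 = 1, 1036 mod 11 = 2, 1036 mod 4 = 0, 1036 mod 5 = 1.

x ≡ 1036 (mod 1980).


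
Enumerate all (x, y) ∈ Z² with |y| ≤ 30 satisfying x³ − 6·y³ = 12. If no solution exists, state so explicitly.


The equation is x³ - 6y³ = 12. For fixed y, x³ = 6·y³ + 12, so a solution requires the RHS to be a perfect cube.
Strategy: iterate y from -30 to 30, compute RHS = 6·y³ + 12, and check whether it is a (positive or negative) perfect cube.
Check small values of y:
  y = 0: RHS = 12 is not a perfect cube.
  y = 1: RHS = 18 is not a perfect cube.
  y = -1: RHS = 6 is not a perfect cube.
  y = 2: RHS = 60 is not a perfect cube.
  y = -2: RHS = -36 is not a perfect cube.
  y = 3: RHS = 174 is not a perfect cube.
  y = -3: RHS = -150 is not a perfect cube.
Continuing the search up to |y| = 30 finds no solutions either.
No (x, y) in the scanned range satisfies the equation.

No integer solutions with |y| ≤ 30.


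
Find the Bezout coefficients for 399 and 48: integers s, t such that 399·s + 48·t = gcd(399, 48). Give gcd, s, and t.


Euclidean algorithm on (399, 48) — divide until remainder is 0:
  399 = 8 · 48 + 15
  48 = 3 · 15 + 3
  15 = 5 · 3 + 0
gcd(399, 48) = 3.
Track Bezout coefficients alongside the remainders: start with r₀ = 399 = a·1 + b·0 (s = 1, t = 0) and r₁ = 48 = a·0 + b·1 (s = 0, t = 1); each new remainder r_{k+1} = r_{k-1} − q_k·r_k inherits s_{k+1} = s_{k-1} − q_k·s_k, t_{k+1} = t_{k-1} − q_k·t_k, so r_k = a·s_k + b·t_k at every step:
  q = 8: r = 15, s = 1 − 8·0 = 1, t = 0 − 8·1 = -8  (check: 399·1 + 48·(-8) = 15)
  q = 3: r = 3, s = 0 − 3·1 = -3, t = 1 − 3·(-8) = 25  (check: 399·(-3) + 48·25 = 3)
The row with r = 3 (the gcd) gives the Bezout coefficients s = -3, t = 25.
Result: 399 · (-3) + 48 · (25) = 3.

gcd(399, 48) = 3; s = -3, t = 25 (check: 399·(-3) + 48·25 = 3).


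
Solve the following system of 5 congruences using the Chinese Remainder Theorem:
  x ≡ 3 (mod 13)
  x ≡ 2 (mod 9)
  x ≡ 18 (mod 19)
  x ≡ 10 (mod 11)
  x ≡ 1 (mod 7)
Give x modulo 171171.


Product of moduli M = 13 · 9 · 19 · 11 · 7 = 171171.
Merge one congruence at a time:
  Start: x ≡ 3 (mod 13).
  Combine with x ≡ 2 (mod 9); new modulus lcm = 117.
    Write x = 3 + 13·t and substitute into x ≡ 2 (mod 9): 13·t ≡ 2 − 3 = -1 (mod 9).
    Reduce coefficients mod 9: 4·t ≡ 8 (mod 9).
    The inverse of 4 mod 9 is 7 (since 4·7 = 28 = 3·9 + 1), so t ≡ 7·8 = 56 ≡ 2 (mod 9).
    Then x = 3 + 13·2 = 29, valid modulo lcm(13, 9) = 117: x ≡ 29 (mod 117).
  Combine with x ≡ 18 (mod 19); new modulus lcm = 2223.
    Write x = 29 + 117·t and substitute into x ≡ 18 (mod 19): 117·t ≡ 18 − 29 = -11 (mod 19).
    Reduce coefficients mod 19: 3·t ≡ 8 (mod 19).
    The inverse of 3 mod 19 is 13 (since 3·13 = 39 = 2·19 + 1), so t ≡ 13·8 = 104 ≡ 9 (mod 19).
    Then x = 29 + 117·9 = 1082, valid modulo lcm(117, 19) = 2223: x ≡ 1082 (mod 2223).
  Combine with x ≡ 10 (mod 11); new modulus lcm = 24453.
    Write x = 1082 + 2223·t and substitute into x ≡ 10 (mod 11): 2223·t ≡ 10 − 1082 = -1072 (mod 11).
    Reduce coefficients mod 11: 1·t ≡ 6 (mod 11).
    So t ≡ 6 (mod 11).
    Then x = 1082 + 2223·6 = 14420, valid modulo lcm(2223, 11) = 24453: x ≡ 14420 (mod 24453).
  Combine with x ≡ 1 (mod 7); new modulus lcm = 171171.
    Write x = 14420 + 24453·t and substitute into x ≡ 1 (mod 7): 24453·t ≡ 1 − 14420 = -14419 (mod 7).
    Reduce coefficients mod 7: 2·t ≡ 1 (mod 7).
    The inverse of 2 mod 7 is 4 (since 2·4 = 8 = 1·7 + 1), so t ≡ 4·1 = 4 ≡ 4 (mod 7).
    Then x = 14420 + 24453·4 = 112232, valid modulo lcm(24453, 7) = 171171: x ≡ 112232 (mod 171171).
Verify against each original: 112232 mod 13 = 3, 112232 mod 9 = 2, 112232 mod 19 = 18, 112232 mod 11 = 10, 112232 mod 7 = 1.

x ≡ 112232 (mod 171171).


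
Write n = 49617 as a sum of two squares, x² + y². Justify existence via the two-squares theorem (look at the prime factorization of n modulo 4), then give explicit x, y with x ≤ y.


Step 1: Factor n = 49617 = 3^2 · 37 · 149.
Step 2: Check the mod-4 condition on each prime factor: 3 ≡ 3 (mod 4), exponent 2 (must be even); 37 ≡ 1 (mod 4), exponent 1; 149 ≡ 1 (mod 4), exponent 1.
All primes ≡ 3 (mod 4) appear to even exponent (or don't appear), so by the two-squares theorem n IS expressible as a sum of two squares.
Step 3: Build a representation. Group n = k² · m with k = 3 and m = 37 · 149 = 5513 (a product of primes ≡ 1 (mod 4)); a representation of m scales to one of n via (k·x)² + (k·y)² = k²(x² + y²). Each prime p ≡ 1 (mod 4) is itself a sum of two squares; find a² by testing p − a² for a perfect square:
  37: 37 − 1² = 36 = 6² ⇒ 37 = 1² + 6².
  149: 149 − 1² = 148, 149 − 2² = 145, 149 − 3² = 140, 149 − 4² = 133, 149 − 5² = 124, 149 − 6² = 113, 149 − 7² = 100 = 10² ⇒ 149 = 7² + 10².
  Combine using the Brahmagupta–Fibonacci identity (a² + b²)(c² + d²) = (ac − bd)² + (ad + bc)² = (ac + bd)² + (ad − bc)²:
  37 · 149 = 5513: from (1² + 6²)(7² + 10²), take (1·7 − 6·10, 1·10 + 6·7) = (7 − 60, 10 + 42) = (-53, 52); dropping signs (only squares matter) gives (53, 52); check 53² + 52² = 2809 + 2704 = 5513 ✓.
  Scale by k = 3: (3·53, 3·52) = (159, 156).
Step 4: Order so x ≤ y and verify: 156² + 159² = 24336 + 25281 = 49617 = n. ✓

n = 49617 = 156² + 159² (one valid representation with x ≤ y).


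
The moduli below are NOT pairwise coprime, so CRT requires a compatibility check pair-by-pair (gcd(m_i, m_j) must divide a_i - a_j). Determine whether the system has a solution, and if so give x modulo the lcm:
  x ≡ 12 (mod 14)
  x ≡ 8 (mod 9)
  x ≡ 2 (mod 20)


Moduli 14, 9, 20 are not pairwise coprime, so CRT works modulo lcm(m_i) when all pairwise compatibility conditions hold.
Pairwise compatibility: gcd(m_i, m_j) must divide a_i - a_j for every pair.
Merge one congruence at a time:
  Start: x ≡ 12 (mod 14).
  Combine with x ≡ 8 (mod 9): gcd(14, 9) = 1; 8 - 12 = -4, which IS divisible by 1, so compatible.
    Write x = 12 + 14·t and substitute into x ≡ 8 (mod 9): 14·t ≡ 8 − 12 = -4 (mod 9).
    Reduce coefficients mod 9: 5·t ≡ 5 (mod 9).
    The inverse of 5 mod 9 is 2 (since 5·2 = 10 = 1·9 + 1), so t ≡ 2·5 = 10 ≡ 1 (mod 9).
    Then x = 12 + 14·1 = 26, valid modulo lcm(14, 9) = 126: x ≡ 26 (mod 126).
  Combine with x ≡ 2 (mod 20): gcd(126, 20) = 2; 2 - 26 = -24, which IS divisible by 2, so compatible.
    Write x = 26 + 126·t and substitute into x ≡ 2 (mod 20): 126·t ≡ 2 − 26 = -24 (mod 20).
    Divide the congruence (and modulus) by g = 2: 63·t ≡ -12 (mod 10).
    Reduce coefficients mod 10: 3·t ≡ 8 (mod 10).
    The inverse of 3 mod 10 is 7 (since 3·7 = 21 = 2·10 + 1), so t ≡ 7·8 = 56 ≡ 6 (mod 10).
    Then x = 26 + 126·6 = 782, valid modulo lcm(126, 20) = 1260: x ≡ 782 (mod 1260).
Verify: 782 mod 14 = 12, 782 mod 9 = 8, 782 mod 20 = 2.

x ≡ 782 (mod 1260).


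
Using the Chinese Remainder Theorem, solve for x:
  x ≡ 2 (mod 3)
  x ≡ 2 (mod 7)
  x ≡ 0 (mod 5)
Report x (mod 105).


Moduli 3, 7, 5 are pairwise coprime; by CRT there is a unique solution modulo M = 3 · 7 · 5 = 105.
Solve pairwise, accumulating the modulus:
  Start with x ≡ 2 (mod 3).
  Combine with x ≡ 2 (mod 7): since gcd(3, 7) = 1, we get a unique residue mod 21.
    Write x = 2 + 3·t and substitute into x ≡ 2 (mod 7): 3·t ≡ 2 − 2 = 0 (mod 7).
    The inverse of 3 mod 7 is 5 (since 3·5 = 15 = 2·7 + 1), so t ≡ 5·0 = 0 ≡ 0 (mod 7).
    Then x = 2 + 3·0 = 2, valid modulo lcm(3, 7) = 21: x ≡ 2 (mod 21).
  Combine with x ≡ 0 (mod 5): since gcd(21, 5) = 1, we get a unique residue mod 105.
    Write x = 2 + 21·t and substitute into x ≡ 0 (mod 5): 21·t ≡ 0 − 2 = -2 (mod 5).
    Reduce coefficients mod 5: 1·t ≡ 3 (mod 5).
    So t ≡ 3 (mod 5).
    Then x = 2 + 21·3 = 65, valid modulo lcm(21, 5) = 105: x ≡ 65 (mod 105).
Verify: 65 mod 3 = 2 ✓, 65 mod 7 = 2 ✓, 65 mod 5 = 0 ✓.

x ≡ 65 (mod 105).


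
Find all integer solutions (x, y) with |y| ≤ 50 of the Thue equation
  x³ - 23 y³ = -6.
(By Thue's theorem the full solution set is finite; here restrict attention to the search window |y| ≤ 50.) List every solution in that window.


The equation is x³ - 23y³ = -6. For fixed y, x³ = 23·y³ − 6, so a solution requires the RHS to be a perfect cube.
Strategy: iterate y from -50 to 50, compute RHS = 23·y³ − 6, and check whether it is a (positive or negative) perfect cube.
Check small values of y:
  y = 0: RHS = -6 is not a perfect cube.
  y = 1: RHS = 17 is not a perfect cube.
  y = -1: RHS = -29 is not a perfect cube.
  y = 2: RHS = 178 is not a perfect cube.
  y = -2: RHS = -190 is not a perfect cube.
  y = 3: RHS = 615 is not a perfect cube.
  y = -3: RHS = -627 is not a perfect cube.
Continuing the search up to |y| = 50 finds no solutions either.
No (x, y) in the scanned range satisfies the equation.

No integer solutions with |y| ≤ 50.


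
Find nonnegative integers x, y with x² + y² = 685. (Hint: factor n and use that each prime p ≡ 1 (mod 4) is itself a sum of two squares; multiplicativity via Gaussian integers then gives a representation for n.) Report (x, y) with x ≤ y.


Step 1: Factor n = 685 = 5 · 137.
Step 2: Check the mod-4 condition on each prime factor: 5 ≡ 1 (mod 4), exponent 1; 137 ≡ 1 (mod 4), exponent 1.
All primes ≡ 3 (mod 4) appear to even exponent (or don't appear), so by the two-squares theorem n IS expressible as a sum of two squares.
Step 3: Build a representation. Here n = 5 · 137 is a product of primes ≡ 1 (mod 4). Each prime p ≡ 1 (mod 4) is itself a sum of two squares; find a² by testing p − a² for a perfect square:
  5: 5 − 1² = 4 = 2² ⇒ 5 = 1² + 2².
  137: 137 − 1² = 136, 137 − 2² = 133, 137 − 3² = 128, 137 − 4² = 121 = 11² ⇒ 137 = 4² + 11².
  Combine using the Brahmagupta–Fibonacci identity (a² + b²)(c² + d²) = (ac − bd)² + (ad + bc)² = (ac + bd)² + (ad − bc)²:
  5 · 137 = 685: from (1² + 2²)(4² + 11²), take (1·4 − 2·11, 1·11 + 2·4) = (4 − 22, 11 + 8) = (-18, 19); dropping signs (only squares matter) gives (18, 19); check 18² + 19² = 324 + 361 = 685 ✓.
Step 4: Order so x ≤ y and verify: 18² + 19² = 324 + 361 = 685 = n. ✓

n = 685 = 18² + 19² (one valid representation with x ≤ y).


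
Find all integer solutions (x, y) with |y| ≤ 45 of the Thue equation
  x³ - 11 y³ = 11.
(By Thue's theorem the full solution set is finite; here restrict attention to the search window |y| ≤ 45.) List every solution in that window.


The equation is x³ - 11y³ = 11. For fixed y, x³ = 11·y³ + 11, so a solution requires the RHS to be a perfect cube.
Strategy: iterate y from -45 to 45, compute RHS = 11·y³ + 11, and check whether it is a (positive or negative) perfect cube.
Check small values of y:
  y = 0: RHS = 11 is not a perfect cube.
  y = 1: RHS = 22 is not a perfect cube.
  y = -1: RHS = 0 = (0)³ ⇒ x = 0 works.
  y = 2: RHS = 99 is not a perfect cube.
  y = -2: RHS = -77 is not a perfect cube.
  y = 3: RHS = 308 is not a perfect cube.
  y = -3: RHS = -286 is not a perfect cube.
Continuing the search up to |y| = 45 finds no further solutions beyond those listed.
Collected solutions: (0, -1).

Solutions (with |y| ≤ 45): (0, -1).


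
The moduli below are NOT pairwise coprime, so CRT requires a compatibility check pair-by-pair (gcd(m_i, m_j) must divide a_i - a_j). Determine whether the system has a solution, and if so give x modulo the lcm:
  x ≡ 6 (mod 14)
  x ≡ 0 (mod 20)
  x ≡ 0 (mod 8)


Moduli 14, 20, 8 are not pairwise coprime, so CRT works modulo lcm(m_i) when all pairwise compatibility conditions hold.
Pairwise compatibility: gcd(m_i, m_j) must divide a_i - a_j for every pair.
Merge one congruence at a time:
  Start: x ≡ 6 (mod 14).
  Combine with x ≡ 0 (mod 20): gcd(14, 20) = 2; 0 - 6 = -6, which IS divisible by 2, so compatible.
    Write x = 6 + 14·t and substitute into x ≡ 0 (mod 20): 14·t ≡ 0 − 6 = -6 (mod 20).
    Divide the congruence (and modulus) by g = 2: 7·t ≡ -3 (mod 10).
    Reduce coefficients mod 10: 7·t ≡ 7 (mod 10).
    The inverse of 7 mod 10 is 3 (since 7·3 = 21 = 2·10 + 1), so t ≡ 3·7 = 21 ≡ 1 (mod 10).
    Then x = 6 + 14·1 = 20, valid modulo lcm(14, 20) = 140: x ≡ 20 (mod 140).
  Combine with x ≡ 0 (mod 8): gcd(140, 8) = 4; 0 - 20 = -20, which IS divisible by 4, so compatible.
    Write x = 20 + 140·t and substitute into x ≡ 0 (mod 8): 140·t ≡ 0 − 20 = -20 (mod 8).
    Divide the congruence (and modulus) by g = 4: 35·t ≡ -5 (mod 2).
    Reduce coefficients mod 2: 1·t ≡ 1 (mod 2).
    So t ≡ 1 (mod 2).
    Then x = 20 + 140·1 = 160, valid modulo lcm(140, 8) = 280: x ≡ 160 (mod 280).
Verify: 160 mod 14 = 6, 160 mod 20 = 0, 160 mod 8 = 0.

x ≡ 160 (mod 280).


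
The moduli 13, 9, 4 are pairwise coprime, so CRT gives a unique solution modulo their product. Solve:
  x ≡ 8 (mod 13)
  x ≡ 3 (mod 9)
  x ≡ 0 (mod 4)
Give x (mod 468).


Moduli 13, 9, 4 are pairwise coprime; by CRT there is a unique solution modulo M = 13 · 9 · 4 = 468.
Solve pairwise, accumulating the modulus:
  Start with x ≡ 8 (mod 13).
  Combine with x ≡ 3 (mod 9): since gcd(13, 9) = 1, we get a unique residue mod 117.
    Write x = 8 + 13·t and substitute into x ≡ 3 (mod 9): 13·t ≡ 3 − 8 = -5 (mod 9).
    Reduce coefficients mod 9: 4·t ≡ 4 (mod 9).
    The inverse of 4 mod 9 is 7 (since 4·7 = 28 = 3·9 + 1), so t ≡ 7·4 = 28 ≡ 1 (mod 9).
    Then x = 8 + 13·1 = 21, valid modulo lcm(13, 9) = 117: x ≡ 21 (mod 117).
  Combine with x ≡ 0 (mod 4): since gcd(117, 4) = 1, we get a unique residue mod 468.
    Write x = 21 + 117·t and substitute into x ≡ 0 (mod 4): 117·t ≡ 0 − 21 = -21 (mod 4).
    Reduce coefficients mod 4: 1·t ≡ 3 (mod 4).
    So t ≡ 3 (mod 4).
    Then x = 21 + 117·3 = 372, valid modulo lcm(117, 4) = 468: x ≡ 372 (mod 468).
Verify: 372 mod 13 = 8 ✓, 372 mod 9 = 3 ✓, 372 mod 4 = 0 ✓.

x ≡ 372 (mod 468).


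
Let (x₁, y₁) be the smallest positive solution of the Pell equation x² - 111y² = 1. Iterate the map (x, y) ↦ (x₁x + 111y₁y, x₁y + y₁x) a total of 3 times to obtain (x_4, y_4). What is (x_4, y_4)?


Step 1: Find the fundamental solution (x₁, y₁) of x² - 111y² = 1.
  Expand √111 as a continued fraction. a₀ = ⌊√111⌋ = 10; iterate m_{k+1} = d_k·a_k − m_k, d_{k+1} = (111 − m_{k+1}²)/d_k, a_{k+1} = ⌊(a₀ + m_{k+1})/d_{k+1}⌋ (starting m₀ = 0, d₀ = 1), with convergents p_k = a_k·p_{k-1} + p_{k-2}, q_k = a_k·q_{k-1} + q_{k-2} (p₋₁ = 1, q₋₁ = 0):
  k = 0: a₀ = 10; p₀/q₀ = 10/1; p₀² − 111·q₀² = 100 − 111 = -11.
  k = 1: m = 10, d = 11, a = ⌊(10 + 10)/11⌋ = 1; p/q = (1·10 + 1)/(1·1 + 0) = 11/1; p² − 111·q² = 121 − 111 = 10.
  k = 2: m = 1, d = 10, a = ⌊(10 + 1)/10⌋ = 1; p/q = (1·11 + 10)/(1·1 + 1) = 21/2; p² − 111·q² = 441 − 444 = -3.
  k = 3: m = 9, d = 3, a = ⌊(10 + 9)/3⌋ = 6; p/q = (6·21 + 11)/(6·2 + 1) = 137/13; p² − 111·q² = 18769 − 18759 = 10.
  k = 4: m = 9, d = 10, a = ⌊(10 + 9)/10⌋ = 1; p/q = (1·137 + 21)/(1·13 + 2) = 158/15; p² − 111·q² = 24964 − 24975 = -11.
  k = 5: m = 1, d = 11, a = ⌊(10 + 1)/11⌋ = 1; p/q = (1·158 + 137)/(1·15 + 13) = 295/28; p² − 111·q² = 87025 − 87024 = 1.
  The first convergent with p² − 111·q² = 1 gives the fundamental solution (x₁, y₁) = (295, 28).
Step 2: Apply the recurrence (x_{n+1}, y_{n+1}) = (x₁x_n + 111y₁y_n, x₁y_n + y₁x_n) repeatedly.
  From (x_1, y_1) = (295, 28): x_2 = 295·295 + 111·28·28 = 174049; y_2 = 295·28 + 28·295 = 16520.
  From (x_2, y_2) = (174049, 16520): x_3 = 295·174049 + 111·28·16520 = 102688615; y_3 = 295·16520 + 28·174049 = 9746772.
  From (x_3, y_3) = (102688615, 9746772): x_4 = 295·102688615 + 111·28·9746772 = 60586108801; y_4 = 295·9746772 + 28·102688615 = 5750578960.
Step 3: Verify x_4² - 111·y_4² = 3670676579646609657601 - 3670676579646609657600 = 1 (should be 1). ✓

(x_1, y_1) = (295, 28); (x_4, y_4) = (60586108801, 5750578960).


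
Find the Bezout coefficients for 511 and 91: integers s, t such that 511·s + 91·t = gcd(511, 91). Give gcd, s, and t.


Euclidean algorithm on (511, 91) — divide until remainder is 0:
  511 = 5 · 91 + 56
  91 = 1 · 56 + 35
  56 = 1 · 35 + 21
  35 = 1 · 21 + 14
  21 = 1 · 14 + 7
  14 = 2 · 7 + 0
gcd(511, 91) = 7.
Track Bezout coefficients alongside the remainders: start with r₀ = 511 = a·1 + b·0 (s = 1, t = 0) and r₁ = 91 = a·0 + b·1 (s = 0, t = 1); each new remainder r_{k+1} = r_{k-1} − q_k·r_k inherits s_{k+1} = s_{k-1} − q_k·s_k, t_{k+1} = t_{k-1} − q_k·t_k, so r_k = a·s_k + b·t_k at every step:
  q = 5: r = 56, s = 1 − 5·0 = 1, t = 0 − 5·1 = -5  (check: 511·1 + 91·(-5) = 56)
  q = 1: r = 35, s = 0 − 1·1 = -1, t = 1 − 1·(-5) = 6  (check: 511·(-1) + 91·6 = 35)
  q = 1: r = 21, s = 1 − 1·(-1) = 2, t = -5 − 1·6 = -11  (check: 511·2 + 91·(-11) = 21)
  q = 1: r = 14, s = -1 − 1·2 = -3, t = 6 − 1·(-11) = 17  (check: 511·(-3) + 91·17 = 14)
  q = 1: r = 7, s = 2 − 1·(-3) = 5, t = -11 − 1·17 = -28  (check: 511·5 + 91·(-28) = 7)
The row with r = 7 (the gcd) gives the Bezout coefficients s = 5, t = -28.
Result: 511 · (5) + 91 · (-28) = 7.

gcd(511, 91) = 7; s = 5, t = -28 (check: 511·5 + 91·(-28) = 7).


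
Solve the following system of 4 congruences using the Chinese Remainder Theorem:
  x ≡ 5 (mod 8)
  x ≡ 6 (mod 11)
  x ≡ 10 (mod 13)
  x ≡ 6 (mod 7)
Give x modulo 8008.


Product of moduli M = 8 · 11 · 13 · 7 = 8008.
Merge one congruence at a time:
  Start: x ≡ 5 (mod 8).
  Combine with x ≡ 6 (mod 11); new modulus lcm = 88.
    Write x = 5 + 8·t and substitute into x ≡ 6 (mod 11): 8·t ≡ 6 − 5 = 1 (mod 11).
    The inverse of 8 mod 11 is 7 (since 8·7 = 56 = 5·11 + 1), so t ≡ 7·1 = 7 ≡ 7 (mod 11).
    Then x = 5 + 8·7 = 61, valid modulo lcm(8, 11) = 88: x ≡ 61 (mod 88).
  Combine with x ≡ 10 (mod 13); new modulus lcm = 1144.
    Write x = 61 + 88·t and substitute into x ≡ 10 (mod 13): 88·t ≡ 10 − 61 = -51 (mod 13).
    Reduce coefficients mod 13: 10·t ≡ 1 (mod 13).
    The inverse of 10 mod 13 is 4 (since 10·4 = 40 = 3·13 + 1), so t ≡ 4·1 = 4 ≡ 4 (mod 13).
    Then x = 61 + 88·4 = 413, valid modulo lcm(88, 13) = 1144: x ≡ 413 (mod 1144).
  Combine with x ≡ 6 (mod 7); new modulus lcm = 8008.
    Write x = 413 + 1144·t and substitute into x ≡ 6 (mod 7): 1144·t ≡ 6 − 413 = -407 (mod 7).
    Reduce coefficients mod 7: 3·t ≡ 6 (mod 7).
    The inverse of 3 mod 7 is 5 (since 3·5 = 15 = 2·7 + 1), so t ≡ 5·6 = 30 ≡ 2 (mod 7).
    Then x = 413 + 1144·2 = 2701, valid modulo lcm(1144, 7) = 8008: x ≡ 2701 (mod 8008).
Verify against each original: 2701 mod 8 = 5, 2701 mod 11 = 6, 2701 mod 13 = 10, 2701 mod 7 = 6.

x ≡ 2701 (mod 8008).


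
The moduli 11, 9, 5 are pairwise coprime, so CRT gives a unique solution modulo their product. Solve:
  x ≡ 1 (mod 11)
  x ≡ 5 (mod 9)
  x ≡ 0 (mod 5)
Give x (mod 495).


Moduli 11, 9, 5 are pairwise coprime; by CRT there is a unique solution modulo M = 11 · 9 · 5 = 495.
Solve pairwise, accumulating the modulus:
  Start with x ≡ 1 (mod 11).
  Combine with x ≡ 5 (mod 9): since gcd(11, 9) = 1, we get a unique residue mod 99.
    Write x = 1 + 11·t and substitute into x ≡ 5 (mod 9): 11·t ≡ 5 − 1 = 4 (mod 9).
    Reduce coefficients mod 9: 2·t ≡ 4 (mod 9).
    The inverse of 2 mod 9 is 5 (since 2·5 = 10 = 1·9 + 1), so t ≡ 5·4 = 20 ≡ 2 (mod 9).
    Then x = 1 + 11·2 = 23, valid modulo lcm(11, 9) = 99: x ≡ 23 (mod 99).
  Combine with x ≡ 0 (mod 5): since gcd(99, 5) = 1, we get a unique residue mod 495.
    Write x = 23 + 99·t and substitute into x ≡ 0 (mod 5): 99·t ≡ 0 − 23 = -23 (mod 5).
    Reduce coefficients mod 5: 4·t ≡ 2 (mod 5).
    The inverse of 4 mod 5 is 4 (since 4·4 = 16 = 3·5 + 1), so t ≡ 4·2 = 8 ≡ 3 (mod 5).
    Then x = 23 + 99·3 = 320, valid modulo lcm(99, 5) = 495: x ≡ 320 (mod 495).
Verify: 320 mod 11 = 1 ✓, 320 mod 9 = 5 ✓, 320 mod 5 = 0 ✓.

x ≡ 320 (mod 495).


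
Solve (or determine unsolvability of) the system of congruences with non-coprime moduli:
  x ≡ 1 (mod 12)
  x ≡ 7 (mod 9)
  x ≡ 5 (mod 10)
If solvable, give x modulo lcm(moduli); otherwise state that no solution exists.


Moduli 12, 9, 10 are not pairwise coprime, so CRT works modulo lcm(m_i) when all pairwise compatibility conditions hold.
Pairwise compatibility: gcd(m_i, m_j) must divide a_i - a_j for every pair.
Merge one congruence at a time:
  Start: x ≡ 1 (mod 12).
  Combine with x ≡ 7 (mod 9): gcd(12, 9) = 3; 7 - 1 = 6, which IS divisible by 3, so compatible.
    Write x = 1 + 12·t and substitute into x ≡ 7 (mod 9): 12·t ≡ 7 − 1 = 6 (mod 9).
    Divide the congruence (and modulus) by g = 3: 4·t ≡ 2 (mod 3).
    Reduce coefficients mod 3: 1·t ≡ 2 (mod 3).
    So t ≡ 2 (mod 3).
    Then x = 1 + 12·2 = 25, valid modulo lcm(12, 9) = 36: x ≡ 25 (mod 36).
  Combine with x ≡ 5 (mod 10): gcd(36, 10) = 2; 5 - 25 = -20, which IS divisible by 2, so compatible.
    Write x = 25 + 36·t and substitute into x ≡ 5 (mod 10): 36·t ≡ 5 − 25 = -20 (mod 10).
    Divide the congruence (and modulus) by g = 2: 18·t ≡ -10 (mod 5).
    Reduce coefficients mod 5: 3·t ≡ 0 (mod 5).
    The inverse of 3 mod 5 is 2 (since 3·2 = 6 = 1·5 + 1), so t ≡ 2·0 = 0 ≡ 0 (mod 5).
    Then x = 25 + 36·0 = 25, valid modulo lcm(36, 10) = 180: x ≡ 25 (mod 180).
Verify: 25 mod 12 = 1, 25 mod 9 = 7, 25 mod 10 = 5.

x ≡ 25 (mod 180).


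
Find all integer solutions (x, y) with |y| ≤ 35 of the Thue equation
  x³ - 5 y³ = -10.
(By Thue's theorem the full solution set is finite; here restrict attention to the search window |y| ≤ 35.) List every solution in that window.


The equation is x³ - 5y³ = -10. For fixed y, x³ = 5·y³ − 10, so a solution requires the RHS to be a perfect cube.
Strategy: iterate y from -35 to 35, compute RHS = 5·y³ − 10, and check whether it is a (positive or negative) perfect cube.
Check small values of y:
  y = 0: RHS = -10 is not a perfect cube.
  y = 1: RHS = -5 is not a perfect cube.
  y = -1: RHS = -15 is not a perfect cube.
  y = 2: RHS = 30 is not a perfect cube.
  y = -2: RHS = -50 is not a perfect cube.
  y = 3: RHS = 125 = (5)³ ⇒ x = 5 works.
  y = -3: RHS = -145 is not a perfect cube.
Continuing the search up to |y| = 35 finds no further solutions beyond those listed.
Collected solutions: (5, 3).

Solutions (with |y| ≤ 35): (5, 3).


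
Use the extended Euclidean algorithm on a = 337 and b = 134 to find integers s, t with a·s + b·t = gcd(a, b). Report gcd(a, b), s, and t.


Euclidean algorithm on (337, 134) — divide until remainder is 0:
  337 = 2 · 134 + 69
  134 = 1 · 69 + 65
  69 = 1 · 65 + 4
  65 = 16 · 4 + 1
  4 = 4 · 1 + 0
gcd(337, 134) = 1.
Track Bezout coefficients alongside the remainders: start with r₀ = 337 = a·1 + b·0 (s = 1, t = 0) and r₁ = 134 = a·0 + b·1 (s = 0, t = 1); each new remainder r_{k+1} = r_{k-1} − q_k·r_k inherits s_{k+1} = s_{k-1} − q_k·s_k, t_{k+1} = t_{k-1} − q_k·t_k, so r_k = a·s_k + b·t_k at every step:
  q = 2: r = 69, s = 1 − 2·0 = 1, t = 0 − 2·1 = -2  (check: 337·1 + 134·(-2) = 69)
  q = 1: r = 65, s = 0 − 1·1 = -1, t = 1 − 1·(-2) = 3  (check: 337·(-1) + 134·3 = 65)
  q = 1: r = 4, s = 1 − 1·(-1) = 2, t = -2 − 1·3 = -5  (check: 337·2 + 134·(-5) = 4)
  q = 16: r = 1, s = -1 − 16·2 = -33, t = 3 − 16·(-5) = 83  (check: 337·(-33) + 134·83 = 1)
The row with r = 1 (the gcd) gives the Bezout coefficients s = -33, t = 83.
Result: 337 · (-33) + 134 · (83) = 1.

gcd(337, 134) = 1; s = -33, t = 83 (check: 337·(-33) + 134·83 = 1).


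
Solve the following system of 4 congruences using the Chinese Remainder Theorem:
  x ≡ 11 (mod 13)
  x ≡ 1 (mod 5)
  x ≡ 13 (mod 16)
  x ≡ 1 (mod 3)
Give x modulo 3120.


Product of moduli M = 13 · 5 · 16 · 3 = 3120.
Merge one congruence at a time:
  Start: x ≡ 11 (mod 13).
  Combine with x ≡ 1 (mod 5); new modulus lcm = 65.
    Write x = 11 + 13·t and substitute into x ≡ 1 (mod 5): 13·t ≡ 1 − 11 = -10 (mod 5).
    Reduce coefficients mod 5: 3·t ≡ 0 (mod 5).
    The inverse of 3 mod 5 is 2 (since 3·2 = 6 = 1·5 + 1), so t ≡ 2·0 = 0 ≡ 0 (mod 5).
    Then x = 11 + 13·0 = 11, valid modulo lcm(13, 5) = 65: x ≡ 11 (mod 65).
  Combine with x ≡ 13 (mod 16); new modulus lcm = 1040.
    Write x = 11 + 65·t and substitute into x ≡ 13 (mod 16): 65·t ≡ 13 − 11 = 2 (mod 16).
    Reduce coefficients mod 16: 1·t ≡ 2 (mod 16).
    So t ≡ 2 (mod 16).
    Then x = 11 + 65·2 = 141, valid modulo lcm(65, 16) = 1040: x ≡ 141 (mod 1040).
  Combine with x ≡ 1 (mod 3); new modulus lcm = 3120.
    Write x = 141 + 1040·t and substitute into x ≡ 1 (mod 3): 1040·t ≡ 1 − 141 = -140 (mod 3).
    Reduce coefficients mod 3: 2·t ≡ 1 (mod 3).
    The inverse of 2 mod 3 is 2 (since 2·2 = 4 = 1·3 + 1), so t ≡ 2·1 = 2 ≡ 2 (mod 3).
    Then x = 141 + 1040·2 = 2221, valid modulo lcm(1040, 3) = 3120: x ≡ 2221 (mod 3120).
Verify against each original: 2221 mod 13 = 11, 2221 mod 5 = 1, 2221 mod 16 = 13, 2221 mod 3 = 1.

x ≡ 2221 (mod 3120).
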